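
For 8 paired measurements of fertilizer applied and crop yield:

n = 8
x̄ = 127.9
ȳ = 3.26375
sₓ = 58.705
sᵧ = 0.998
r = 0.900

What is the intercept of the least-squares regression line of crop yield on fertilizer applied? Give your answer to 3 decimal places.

b = r · sᵧ/sₓ = 0.9 · 0.998/58.705 = 0.015300
a = ȳ − b·x̄ = 3.26375 − 0.015300·127.9 = 1.306851

1.307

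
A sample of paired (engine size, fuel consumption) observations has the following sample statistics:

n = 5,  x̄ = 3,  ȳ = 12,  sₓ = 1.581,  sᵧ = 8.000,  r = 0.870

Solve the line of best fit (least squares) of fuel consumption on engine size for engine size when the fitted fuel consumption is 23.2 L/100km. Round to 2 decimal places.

b = r · sᵧ/sₓ = 0.87 · 8/1.581 = 4.402277
a = ȳ − b·x̄ = 12 − 4.402277·3 = -1.206831
Set a + b·x = 23.2: x = (23.2 − (-1.206831)) / 4.402277 = 5.544138

5.54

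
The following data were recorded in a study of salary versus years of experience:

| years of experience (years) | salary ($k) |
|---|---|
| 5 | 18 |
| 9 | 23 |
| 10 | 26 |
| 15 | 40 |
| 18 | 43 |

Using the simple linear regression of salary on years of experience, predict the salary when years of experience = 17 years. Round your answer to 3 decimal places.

41.764

n = 5, Σx = 57, Σy = 150, Σxy = 1931, Σx² = 755
Sxx = Σx² − (Σx)²/n = 755 − 649.8 = 105.2
Sxy = Σxy − (Σx)(Σy)/n = 1931 − 1710 = 221
b = Sxy/Sxx = 221/105.2 = 2.100760
a = ȳ − b·x̄ = 30 − 2.100760·11.4 = 6.051331
ŷ(17) = a + b·17 = 6.051331 + 2.100760·17 = 41.764259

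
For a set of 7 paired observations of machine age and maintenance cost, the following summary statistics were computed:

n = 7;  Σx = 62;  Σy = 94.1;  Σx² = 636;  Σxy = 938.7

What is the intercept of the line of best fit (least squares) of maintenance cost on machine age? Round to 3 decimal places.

2.711

Sxx = Σx² − (Σx)²/n = 636 − 549.142857 = 86.857143
Sxy = Σxy − (Σx)(Σy)/n = 938.7 − 833.457143 = 105.242857
b = Sxy/Sxx = 105.242857/86.857143 = 1.211678
a = ȳ − b·x̄ = 13.442857 − 1.211678·8.857143 = 2.710855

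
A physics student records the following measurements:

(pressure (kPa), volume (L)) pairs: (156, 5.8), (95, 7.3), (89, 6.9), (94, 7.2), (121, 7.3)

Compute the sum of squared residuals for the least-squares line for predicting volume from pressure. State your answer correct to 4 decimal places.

n = 5, Σx = 555, Σy = 34.5, Σxy = 3772.5, Σx² = 64759, Σy² = 239.67
Sxx = Σx² − (Σx)²/n = 64759 − 61605 = 3154
Sxy = Σxy − (Σx)(Σy)/n = 3772.5 − 3829.5 = -57
Syy = Σy² − (Σy)²/n = 239.67 − 238.05 = 1.62
b = Sxy/Sxx = -57/3154 = -0.018072
SSE = Syy − b·Sxy = 1.62 − (-0.018072)·(-57) = 0.589880

0.5899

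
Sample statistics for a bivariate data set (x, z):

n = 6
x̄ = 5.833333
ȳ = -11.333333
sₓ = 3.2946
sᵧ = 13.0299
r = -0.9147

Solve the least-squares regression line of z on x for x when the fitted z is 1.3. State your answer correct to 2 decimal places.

b = r · sᵧ/sₓ = -0.9147 · 13.0299/3.2946 = -3.617571
a = ȳ − b·x̄ = -11.333333 − (-3.617571)·5.833333 = 9.769163
Set a + b·x = 1.3: x = (1.3 − 9.769163) / (-3.617571) = 2.341119

2.34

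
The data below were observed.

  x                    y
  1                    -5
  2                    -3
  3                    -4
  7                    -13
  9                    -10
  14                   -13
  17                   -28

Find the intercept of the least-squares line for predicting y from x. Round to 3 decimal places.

-1.329

n = 7, Σx = 53, Σy = -76, Σxy = -862, Σx² = 629
Sxx = Σx² − (Σx)²/n = 629 − 401.285714 = 227.714286
Sxy = Σxy − (Σx)(Σy)/n = -862 − (-575.428571) = -286.571429
b = Sxy/Sxx = -286.571429/227.714286 = -1.258469
a = ȳ − b·x̄ = -10.857143 − (-1.258469)·7.571429 = -1.328733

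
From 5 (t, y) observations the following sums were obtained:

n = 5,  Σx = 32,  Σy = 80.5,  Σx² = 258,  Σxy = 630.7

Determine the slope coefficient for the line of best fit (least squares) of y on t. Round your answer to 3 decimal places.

Sxx = Σx² − (Σx)²/n = 258 − 204.8 = 53.2
Sxy = Σxy − (Σx)(Σy)/n = 630.7 − 515.2 = 115.5
b = Sxy/Sxx = 115.5/53.2 = 2.171053

2.171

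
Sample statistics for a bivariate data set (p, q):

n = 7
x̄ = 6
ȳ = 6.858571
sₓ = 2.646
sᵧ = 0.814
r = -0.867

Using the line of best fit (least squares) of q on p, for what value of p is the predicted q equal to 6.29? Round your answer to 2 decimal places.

8.13

b = r · sᵧ/sₓ = -0.867 · 0.814/2.646 = -0.266719
a = ȳ − b·x̄ = 6.858571 − (-0.266719)·6 = 8.458884
Set a + b·x = 6.29: x = (6.29 − 8.458884) / (-0.266719) = 8.131724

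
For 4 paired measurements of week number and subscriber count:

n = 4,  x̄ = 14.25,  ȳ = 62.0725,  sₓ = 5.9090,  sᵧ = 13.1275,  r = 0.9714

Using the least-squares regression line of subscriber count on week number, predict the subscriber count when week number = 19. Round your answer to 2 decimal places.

72.32

b = r · sᵧ/sₓ = 0.9714 · 13.1275/5.909 = 2.158073
a = ȳ − b·x̄ = 62.0725 − 2.158073·14.25 = 31.319959
ŷ(19) = a + b·19 = 31.319959 + 2.158073·19 = 72.323347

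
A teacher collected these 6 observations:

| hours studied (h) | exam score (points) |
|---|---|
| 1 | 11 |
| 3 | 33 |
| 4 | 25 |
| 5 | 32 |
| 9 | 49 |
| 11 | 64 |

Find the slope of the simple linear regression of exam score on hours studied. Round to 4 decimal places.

n = 6, Σx = 33, Σy = 214, Σxy = 1515, Σx² = 253
Sxx = Σx² − (Σx)²/n = 253 − 181.5 = 71.5
Sxy = Σxy − (Σx)(Σy)/n = 1515 − 1177 = 338
b = Sxy/Sxx = 338/71.5 = 4.727273

4.7273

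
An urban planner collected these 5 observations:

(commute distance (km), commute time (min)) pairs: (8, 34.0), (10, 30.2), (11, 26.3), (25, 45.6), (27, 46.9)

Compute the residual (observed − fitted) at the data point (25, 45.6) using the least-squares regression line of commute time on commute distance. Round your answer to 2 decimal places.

n = 5, Σx = 81, Σy = 183, Σxy = 3269.6, Σx² = 1639
Sxx = Σx² − (Σx)²/n = 1639 − 1312.2 = 326.8
Sxy = Σxy − (Σx)(Σy)/n = 3269.6 − 2964.6 = 305
b = Sxy/Sxx = 305/326.8 = 0.933293
a = ȳ − b·x̄ = 36.6 − 0.933293·16.2 = 21.480661
ŷ(25) = 21.480661 + 0.933293·25 = 44.812974
residual = y − ŷ = 45.6 − 44.812974 = 0.787026

0.79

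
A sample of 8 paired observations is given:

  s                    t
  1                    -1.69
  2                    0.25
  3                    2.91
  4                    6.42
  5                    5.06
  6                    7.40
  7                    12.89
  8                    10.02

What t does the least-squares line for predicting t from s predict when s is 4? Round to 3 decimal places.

4.471

n = 8, Σx = 36, Σy = 43.26, Σxy = 273.31, Σx² = 204
Sxx = Σx² − (Σx)²/n = 204 − 162 = 42
Sxy = Σxy − (Σx)(Σy)/n = 273.31 − 194.67 = 78.64
b = Sxy/Sxx = 78.64/42 = 1.872381
a = ȳ − b·x̄ = 5.4075 − 1.872381·4.5 = -3.018214
ŷ(4) = a + b·4 = -3.018214 + 1.872381·4 = 4.471310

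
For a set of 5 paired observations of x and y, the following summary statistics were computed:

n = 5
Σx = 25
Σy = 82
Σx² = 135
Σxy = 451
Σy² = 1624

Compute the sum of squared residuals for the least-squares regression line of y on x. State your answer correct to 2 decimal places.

Sxx = Σx² − (Σx)²/n = 135 − 125 = 10
Sxy = Σxy − (Σx)(Σy)/n = 451 − 410 = 41
Syy = Σy² − (Σy)²/n = 1624 − 1344.8 = 279.2
b = Sxy/Sxx = 41/10 = 4.1
SSE = Syy − b·Sxy = 279.2 − 4.1·41 = 111.1

111.10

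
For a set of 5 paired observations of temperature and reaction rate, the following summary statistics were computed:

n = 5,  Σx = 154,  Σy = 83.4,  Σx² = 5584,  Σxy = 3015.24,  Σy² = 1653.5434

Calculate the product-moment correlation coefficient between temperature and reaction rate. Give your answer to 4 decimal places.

0.9506

Sxx = Σx² − (Σx)²/n = 5584 − 4743.2 = 840.8
Sxy = Σxy − (Σx)(Σy)/n = 3015.24 − 2568.72 = 446.52
Syy = Σy² − (Σy)²/n = 1653.5434 − 1391.112 = 262.4314
r = Sxy/√(Sxx·Syy) = 446.52/√(220652.32112) = 446.52/469.736438 = 0.950576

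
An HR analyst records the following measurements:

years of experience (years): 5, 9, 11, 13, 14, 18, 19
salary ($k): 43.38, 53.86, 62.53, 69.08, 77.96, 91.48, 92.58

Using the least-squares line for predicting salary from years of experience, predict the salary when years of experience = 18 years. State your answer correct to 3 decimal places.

89.880

n = 7, Σx = 89, Σy = 490.87, Σxy = 6784.61, Σx² = 1277
Sxx = Σx² − (Σx)²/n = 1277 − 1131.571429 = 145.428571
Sxy = Σxy − (Σx)(Σy)/n = 6784.61 − 6241.061429 = 543.548571
b = Sxy/Sxx = 543.548571/145.428571 = 3.737564
a = ȳ − b·x̄ = 70.124286 − 3.737564·12.714286 = 22.603831
ŷ(18) = a + b·18 = 22.603831 + 3.737564·18 = 89.879980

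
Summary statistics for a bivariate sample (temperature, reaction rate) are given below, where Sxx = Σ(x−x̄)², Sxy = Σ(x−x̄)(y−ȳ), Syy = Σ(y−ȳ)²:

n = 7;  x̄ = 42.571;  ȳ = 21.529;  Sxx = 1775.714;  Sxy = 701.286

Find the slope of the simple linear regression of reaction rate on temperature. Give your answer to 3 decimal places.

0.395

b = Sxy/Sxx = 701.286/1775.714 = 0.394932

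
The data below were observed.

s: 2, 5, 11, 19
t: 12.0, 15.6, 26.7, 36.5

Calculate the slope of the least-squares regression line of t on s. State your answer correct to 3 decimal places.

1.477

n = 4, Σx = 37, Σy = 90.8, Σxy = 1089.2, Σx² = 511
Sxx = Σx² − (Σx)²/n = 511 − 342.25 = 168.75
Sxy = Σxy − (Σx)(Σy)/n = 1089.2 − 839.9 = 249.3
b = Sxy/Sxx = 249.3/168.75 = 1.477333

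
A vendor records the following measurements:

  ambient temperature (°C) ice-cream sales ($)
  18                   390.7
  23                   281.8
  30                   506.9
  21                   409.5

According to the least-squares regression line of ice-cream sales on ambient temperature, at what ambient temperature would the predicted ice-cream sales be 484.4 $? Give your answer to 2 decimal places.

31.76

n = 4, Σx = 92, Σy = 1588.9, Σxy = 37320.5, Σx² = 2194
Sxx = Σx² − (Σx)²/n = 2194 − 2116 = 78
Sxy = Σxy − (Σx)(Σy)/n = 37320.5 − 36544.7 = 775.8
b = Sxy/Sxx = 775.8/78 = 9.946154
a = ȳ − b·x̄ = 397.225 − 9.946154·23 = 168.463462
Set a + b·x = 484.4: x = (484.4 − 168.463462) / 9.946154 = 31.764695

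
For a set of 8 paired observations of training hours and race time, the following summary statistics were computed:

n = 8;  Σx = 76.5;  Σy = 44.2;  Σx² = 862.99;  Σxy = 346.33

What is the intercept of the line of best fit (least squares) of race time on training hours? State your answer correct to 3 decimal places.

Sxx = Σx² − (Σx)²/n = 862.99 − 731.53125 = 131.45875
Sxy = Σxy − (Σx)(Σy)/n = 346.33 − 422.6625 = -76.3325
b = Sxy/Sxx = -76.3325/131.45875 = -0.580657
a = ȳ − b·x̄ = 5.525 − (-0.580657)·9.5625 = 11.077537

11.078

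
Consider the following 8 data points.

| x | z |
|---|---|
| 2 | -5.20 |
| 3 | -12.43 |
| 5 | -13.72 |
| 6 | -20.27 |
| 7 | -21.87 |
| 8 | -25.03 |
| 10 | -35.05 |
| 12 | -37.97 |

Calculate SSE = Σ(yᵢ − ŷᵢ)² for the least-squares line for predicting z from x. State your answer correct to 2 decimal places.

n = 8, Σx = 53, Σy = -171.54, Σxy = -1397.38, Σx² = 431, Σy² = 4555.6774
Sxx = Σx² − (Σx)²/n = 431 − 351.125 = 79.875
Sxy = Σxy − (Σx)(Σy)/n = -1397.38 − (-1136.4525) = -260.9275
Syy = Σy² − (Σy)²/n = 4555.6774 − 3678.24645 = 877.43095
b = Sxy/Sxx = -260.9275/79.875 = -3.266698
SSE = Syy − b·Sxy = 877.43095 − (-3.266698)·(-260.9275) = 25.059617

25.06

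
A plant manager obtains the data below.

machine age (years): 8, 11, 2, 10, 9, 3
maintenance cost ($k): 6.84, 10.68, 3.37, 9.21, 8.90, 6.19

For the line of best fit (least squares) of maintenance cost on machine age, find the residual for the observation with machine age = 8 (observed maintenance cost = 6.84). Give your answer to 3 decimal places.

n = 6, Σx = 43, Σy = 45.19, Σxy = 369.71, Σx² = 379
Sxx = Σx² − (Σx)²/n = 379 − 308.166667 = 70.833333
Sxy = Σxy − (Σx)(Σy)/n = 369.71 − 323.861667 = 45.848333
b = Sxy/Sxx = 45.848333/70.833333 = 0.647271
a = ȳ − b·x̄ = 7.531667 − 0.647271·7.166667 = 2.892894
ŷ(8) = 2.892894 + 0.647271·8 = 8.071059
residual = y − ŷ = 6.84 − 8.071059 = -1.231059

-1.231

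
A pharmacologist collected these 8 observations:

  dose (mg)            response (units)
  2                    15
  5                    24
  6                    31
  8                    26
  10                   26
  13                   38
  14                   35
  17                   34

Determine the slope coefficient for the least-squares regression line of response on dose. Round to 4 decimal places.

n = 8, Σx = 75, Σy = 229, Σxy = 2366, Σx² = 883
Sxx = Σx² − (Σx)²/n = 883 − 703.125 = 179.875
Sxy = Σxy − (Σx)(Σy)/n = 2366 − 2146.875 = 219.125
b = Sxy/Sxx = 219.125/179.875 = 1.218207

1.2182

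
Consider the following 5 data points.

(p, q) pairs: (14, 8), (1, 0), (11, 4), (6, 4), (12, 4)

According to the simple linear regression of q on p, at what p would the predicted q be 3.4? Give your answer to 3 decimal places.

n = 5, Σx = 44, Σy = 20, Σxy = 228, Σx² = 498
Sxx = Σx² − (Σx)²/n = 498 − 387.2 = 110.8
Sxy = Σxy − (Σx)(Σy)/n = 228 − 176 = 52
b = Sxy/Sxx = 52/110.8 = 0.469314
a = ȳ − b·x̄ = 4 − 0.469314·8.8 = -0.129964
Set a + b·x = 3.4: x = (3.4 − (-0.129964)) / 0.469314 = 7.521538

7.522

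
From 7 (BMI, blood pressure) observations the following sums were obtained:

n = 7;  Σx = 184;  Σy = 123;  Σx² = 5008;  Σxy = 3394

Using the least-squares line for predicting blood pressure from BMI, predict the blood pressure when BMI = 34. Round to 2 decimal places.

Sxx = Σx² − (Σx)²/n = 5008 − 4836.571429 = 171.428571
Sxy = Σxy − (Σx)(Σy)/n = 3394 − 3233.142857 = 160.857143
b = Sxy/Sxx = 160.857143/171.428571 = 0.938333
a = ȳ − b·x̄ = 17.571429 − 0.938333·26.285714 = -7.093333
ŷ(34) = a + b·34 = -7.093333 + 0.938333·34 = 24.81

24.81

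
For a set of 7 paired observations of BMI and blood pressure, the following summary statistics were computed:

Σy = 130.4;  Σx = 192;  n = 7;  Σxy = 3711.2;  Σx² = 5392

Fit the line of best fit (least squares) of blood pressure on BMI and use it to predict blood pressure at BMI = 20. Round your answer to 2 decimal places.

Sxx = Σx² − (Σx)²/n = 5392 − 5266.285714 = 125.714286
Sxy = Σxy − (Σx)(Σy)/n = 3711.2 − 3576.685714 = 134.514286
b = Sxy/Sxx = 134.514286/125.714286 = 1.07
a = ȳ − b·x̄ = 18.628571 − 1.07·27.428571 = -10.72
ŷ(20) = a + b·20 = -10.72 + 1.07·20 = 10.68

10.68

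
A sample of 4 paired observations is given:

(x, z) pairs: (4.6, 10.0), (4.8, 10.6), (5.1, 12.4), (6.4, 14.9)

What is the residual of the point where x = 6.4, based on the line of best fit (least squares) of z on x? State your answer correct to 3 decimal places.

n = 4, Σx = 20.9, Σy = 47.9, Σxy = 255.48, Σx² = 111.17
Sxx = Σx² − (Σx)²/n = 111.17 − 109.2025 = 1.9675
Sxy = Σxy − (Σx)(Σy)/n = 255.48 − 250.2775 = 5.2025
b = Sxy/Sxx = 5.2025/1.9675 = 2.644219
a = ȳ − b·x̄ = 11.975 − 2.644219·5.225 = -1.841042
ŷ(6.4) = -1.841042 + 2.644219·6.4 = 15.081957
residual = y − ŷ = 14.9 − 15.081957 = -0.181957

-0.182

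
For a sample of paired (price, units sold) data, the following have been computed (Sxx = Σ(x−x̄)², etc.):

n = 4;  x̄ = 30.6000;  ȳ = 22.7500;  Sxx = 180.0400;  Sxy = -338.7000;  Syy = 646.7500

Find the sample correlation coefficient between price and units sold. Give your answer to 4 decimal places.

r = Sxy/√(Sxx·Syy) = -338.7/√(116440.87) = -338.7/341.234333 = -0.992573

-0.9926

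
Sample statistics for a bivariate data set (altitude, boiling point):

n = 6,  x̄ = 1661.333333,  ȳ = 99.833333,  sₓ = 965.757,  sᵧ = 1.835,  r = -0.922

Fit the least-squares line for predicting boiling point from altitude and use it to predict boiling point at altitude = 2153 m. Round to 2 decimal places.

98.97

b = r · sᵧ/sₓ = -0.922 · 1.835/965.757 = -0.001752
a = ȳ − b·x̄ = 99.833333 − (-0.001752)·1661.333333 = 102.743755
ŷ(2153) = a + b·2153 = 102.743755 + (-0.001752)·2153 = 98.972002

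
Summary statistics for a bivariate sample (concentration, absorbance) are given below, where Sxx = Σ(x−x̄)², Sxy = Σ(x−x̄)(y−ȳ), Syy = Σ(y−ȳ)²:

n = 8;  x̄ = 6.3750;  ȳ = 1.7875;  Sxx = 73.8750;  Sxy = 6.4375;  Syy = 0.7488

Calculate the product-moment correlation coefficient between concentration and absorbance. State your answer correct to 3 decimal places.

r = Sxy/√(Sxx·Syy) = 6.4375/√(55.3176) = 6.4375/7.437580 = 0.865537

0.866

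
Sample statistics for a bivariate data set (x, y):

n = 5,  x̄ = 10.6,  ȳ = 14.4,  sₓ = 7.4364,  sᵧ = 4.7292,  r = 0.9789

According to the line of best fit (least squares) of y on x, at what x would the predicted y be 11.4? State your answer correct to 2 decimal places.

b = r · sᵧ/sₓ = 0.9789 · 4.7292/7.4364 = 0.622534
a = ȳ − b·x̄ = 14.4 − 0.622534·10.6 = 7.801137
Set a + b·x = 11.4: x = (11.4 − 7.801137) / 0.622534 = 5.780988

5.78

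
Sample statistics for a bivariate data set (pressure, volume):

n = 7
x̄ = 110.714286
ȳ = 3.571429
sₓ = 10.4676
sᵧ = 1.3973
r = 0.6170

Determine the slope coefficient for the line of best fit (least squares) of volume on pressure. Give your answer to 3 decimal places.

b = r · sᵧ/sₓ = 0.617 · 1.3973/10.4676 = 0.082362

0.082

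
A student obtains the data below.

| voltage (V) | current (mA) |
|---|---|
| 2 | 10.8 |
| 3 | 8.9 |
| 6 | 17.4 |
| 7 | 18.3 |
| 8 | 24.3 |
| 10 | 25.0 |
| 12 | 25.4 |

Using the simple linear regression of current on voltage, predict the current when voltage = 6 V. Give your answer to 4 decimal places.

n = 7, Σx = 48, Σy = 130.1, Σxy = 1030, Σx² = 406
Sxx = Σx² − (Σx)²/n = 406 − 329.142857 = 76.857143
Sxy = Σxy − (Σx)(Σy)/n = 1030 − 892.114286 = 137.885714
b = Sxy/Sxx = 137.885714/76.857143 = 1.794052
a = ȳ − b·x̄ = 18.585714 − 1.794052·6.857143 = 6.283643
ŷ(6) = a + b·6 = 6.283643 + 1.794052·6 = 17.047955

17.0480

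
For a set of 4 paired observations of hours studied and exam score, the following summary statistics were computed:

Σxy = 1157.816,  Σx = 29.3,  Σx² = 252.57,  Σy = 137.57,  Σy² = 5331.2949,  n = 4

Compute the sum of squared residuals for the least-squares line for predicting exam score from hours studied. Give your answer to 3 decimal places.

Sxx = Σx² − (Σx)²/n = 252.57 − 214.6225 = 37.9475
Sxy = Σxy − (Σx)(Σy)/n = 1157.816 − 1007.70025 = 150.11575
Syy = Σy² − (Σy)²/n = 5331.2949 − 4731.376225 = 599.918675
b = Sxy/Sxx = 150.11575/37.9475 = 3.955880
SSE = Syy − b·Sxy = 599.918675 − 3.955880·150.11575 = 6.078807

6.079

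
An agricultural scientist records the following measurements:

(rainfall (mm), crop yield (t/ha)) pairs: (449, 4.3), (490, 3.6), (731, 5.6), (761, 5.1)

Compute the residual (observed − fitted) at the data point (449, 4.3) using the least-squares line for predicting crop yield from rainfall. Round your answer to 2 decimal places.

0.40

n = 4, Σx = 2431, Σy = 18.6, Σxy = 11669.4, Σx² = 1555183
Sxx = Σx² − (Σx)²/n = 1555183 − 1477440.25 = 77742.75
Sxy = Σxy − (Σx)(Σy)/n = 11669.4 − 11304.15 = 365.25
b = Sxy/Sxx = 365.25/77742.75 = 0.004698
a = ȳ − b·x̄ = 4.65 − 0.004698·607.75 = 1.794677
ŷ(449) = 1.794677 + 0.004698·449 = 3.904163
residual = y − ŷ = 4.3 − 3.904163 = 0.395837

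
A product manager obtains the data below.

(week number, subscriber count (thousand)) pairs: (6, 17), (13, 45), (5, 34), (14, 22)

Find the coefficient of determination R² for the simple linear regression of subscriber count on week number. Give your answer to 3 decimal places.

0.063

n = 4, Σx = 38, Σy = 118, Σxy = 1165, Σx² = 426, Σy² = 3954
Sxx = Σx² − (Σx)²/n = 426 − 361 = 65
Sxy = Σxy − (Σx)(Σy)/n = 1165 − 1121 = 44
Syy = Σy² − (Σy)²/n = 3954 − 3481 = 473
R² = Sxy²/(Sxx·Syy) = (44)²/(65·473) = 0.062970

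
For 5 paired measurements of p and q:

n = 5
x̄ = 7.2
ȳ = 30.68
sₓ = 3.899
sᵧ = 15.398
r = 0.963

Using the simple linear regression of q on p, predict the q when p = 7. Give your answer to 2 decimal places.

29.92

b = r · sᵧ/sₓ = 0.963 · 15.398/3.899 = 3.803097
a = ȳ − b·x̄ = 30.68 − 3.803097·7.2 = 3.297704
ŷ(7) = a + b·7 = 3.297704 + 3.803097·7 = 29.919381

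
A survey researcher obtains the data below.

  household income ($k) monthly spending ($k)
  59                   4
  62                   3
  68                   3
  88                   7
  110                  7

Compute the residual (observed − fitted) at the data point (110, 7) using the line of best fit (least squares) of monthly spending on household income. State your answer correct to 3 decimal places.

-0.537

n = 5, Σx = 387, Σy = 24, Σxy = 2012, Σx² = 31793
Sxx = Σx² − (Σx)²/n = 31793 − 29953.8 = 1839.2
Sxy = Σxy − (Σx)(Σy)/n = 2012 − 1857.6 = 154.4
b = Sxy/Sxx = 154.4/1839.2 = 0.083950
a = ȳ − b·x̄ = 4.8 − 0.083950·77.4 = -1.697695
ŷ(110) = -1.697695 + 0.083950·110 = 7.536755
residual = y − ŷ = 7 − 7.536755 = -0.536755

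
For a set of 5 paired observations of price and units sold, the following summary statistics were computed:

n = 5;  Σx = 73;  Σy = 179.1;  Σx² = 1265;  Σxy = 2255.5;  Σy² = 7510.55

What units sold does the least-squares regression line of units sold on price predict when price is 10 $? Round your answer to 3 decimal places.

Sxx = Σx² − (Σx)²/n = 1265 − 1065.8 = 199.2
Sxy = Σxy − (Σx)(Σy)/n = 2255.5 − 2614.86 = -359.36
b = Sxy/Sxx = -359.36/199.2 = -1.804016
a = ȳ − b·x̄ = 35.82 − (-1.804016)·14.6 = 62.158635
ŷ(10) = a + b·10 = 62.158635 + (-1.804016)·10 = 44.118474

44.118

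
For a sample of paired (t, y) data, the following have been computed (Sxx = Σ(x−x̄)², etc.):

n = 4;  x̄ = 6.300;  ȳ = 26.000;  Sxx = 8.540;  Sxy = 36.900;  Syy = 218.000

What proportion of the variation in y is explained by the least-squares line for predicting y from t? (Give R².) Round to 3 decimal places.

0.731

R² = Sxy²/(Sxx·Syy) = (36.9)²/(8.54·218) = 0.731372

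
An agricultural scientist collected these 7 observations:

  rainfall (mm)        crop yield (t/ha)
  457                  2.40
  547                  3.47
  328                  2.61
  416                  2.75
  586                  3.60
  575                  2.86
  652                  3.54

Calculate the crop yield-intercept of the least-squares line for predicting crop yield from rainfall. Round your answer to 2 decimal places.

1.32

n = 7, Σx = 3561, Σy = 21.23, Σxy = 11057.15, Σx² = 1887823
Sxx = Σx² − (Σx)²/n = 1887823 − 1811531.571429 = 76291.428571
Sxy = Σxy − (Σx)(Σy)/n = 11057.15 − 10800.004286 = 257.145714
b = Sxy/Sxx = 257.145714/76291.428571 = 0.003371
a = ȳ − b·x̄ = 3.032857 − 0.003371·508.714286 = 1.318199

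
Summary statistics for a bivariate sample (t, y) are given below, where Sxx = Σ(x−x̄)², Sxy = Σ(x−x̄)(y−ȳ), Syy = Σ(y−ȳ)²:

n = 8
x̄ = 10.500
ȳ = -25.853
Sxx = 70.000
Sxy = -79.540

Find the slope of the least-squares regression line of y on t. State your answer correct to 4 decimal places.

b = Sxy/Sxx = -79.54/70 = -1.136286

-1.1363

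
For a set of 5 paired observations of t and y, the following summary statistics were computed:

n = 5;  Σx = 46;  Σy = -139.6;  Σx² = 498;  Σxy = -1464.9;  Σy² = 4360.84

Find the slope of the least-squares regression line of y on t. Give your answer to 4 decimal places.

-2.4142

Sxx = Σx² − (Σx)²/n = 498 − 423.2 = 74.8
Sxy = Σxy − (Σx)(Σy)/n = -1464.9 − (-1284.32) = -180.58
b = Sxy/Sxx = -180.58/74.8 = -2.414171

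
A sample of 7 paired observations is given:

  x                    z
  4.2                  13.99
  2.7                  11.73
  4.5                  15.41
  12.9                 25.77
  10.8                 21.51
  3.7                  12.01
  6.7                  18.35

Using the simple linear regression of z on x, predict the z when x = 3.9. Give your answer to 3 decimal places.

13.544

n = 7, Σx = 45.5, Σy = 118.77, Σxy = 891.897, Σx² = 386.81
Sxx = Σx² − (Σx)²/n = 386.81 − 295.75 = 91.06
Sxy = Σxy − (Σx)(Σy)/n = 891.897 − 772.005 = 119.892
b = Sxy/Sxx = 119.892/91.06 = 1.316626
a = ȳ − b·x̄ = 16.967143 − 1.316626·6.5 = 8.409071
ŷ(3.9) = a + b·3.9 = 8.409071 + 1.316626·3.9 = 13.543914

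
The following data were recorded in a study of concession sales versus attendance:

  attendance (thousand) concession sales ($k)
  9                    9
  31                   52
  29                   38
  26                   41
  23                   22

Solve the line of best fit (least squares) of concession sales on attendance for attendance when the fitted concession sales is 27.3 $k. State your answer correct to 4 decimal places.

20.7565

n = 5, Σx = 118, Σy = 162, Σxy = 4367, Σx² = 3088
Sxx = Σx² − (Σx)²/n = 3088 − 2784.8 = 303.2
Sxy = Σxy − (Σx)(Σy)/n = 4367 − 3823.2 = 543.8
b = Sxy/Sxx = 543.8/303.2 = 1.793536
a = ȳ − b·x̄ = 32.4 − 1.793536·23.6 = -9.927441
Set a + b·x = 27.3: x = (27.3 − (-9.927441)) / 1.793536 = 20.756455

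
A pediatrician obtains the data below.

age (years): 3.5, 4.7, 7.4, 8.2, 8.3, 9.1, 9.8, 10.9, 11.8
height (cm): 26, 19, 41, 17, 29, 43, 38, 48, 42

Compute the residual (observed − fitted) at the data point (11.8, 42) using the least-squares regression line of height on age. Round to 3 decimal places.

-1.837

n = 9, Σx = 73.7, Σy = 303, Σxy = 2646.3, Σx² = 662.13
Sxx = Σx² − (Σx)²/n = 662.13 − 603.521111 = 58.608889
Sxy = Σxy − (Σx)(Σy)/n = 2646.3 − 2481.233333 = 165.066667
b = Sxy/Sxx = 165.066667/58.608889 = 2.816410
a = ȳ − b·x̄ = 33.666667 − 2.816410·8.188889 = 10.603397
ŷ(11.8) = 10.603397 + 2.816410·11.8 = 43.837036
residual = y − ŷ = 42 − 43.837036 = -1.837036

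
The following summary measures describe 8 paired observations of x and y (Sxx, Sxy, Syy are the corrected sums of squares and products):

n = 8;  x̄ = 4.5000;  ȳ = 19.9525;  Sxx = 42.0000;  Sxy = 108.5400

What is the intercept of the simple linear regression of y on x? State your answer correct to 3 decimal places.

8.323

b = Sxy/Sxx = 108.54/42 = 2.584286
a = ȳ − b·x̄ = 19.9525 − 2.584286·4.5 = 8.323214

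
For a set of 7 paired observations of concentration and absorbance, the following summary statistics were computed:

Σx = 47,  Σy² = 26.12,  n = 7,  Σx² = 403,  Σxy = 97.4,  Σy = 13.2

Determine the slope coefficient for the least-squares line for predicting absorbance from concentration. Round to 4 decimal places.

0.1003

Sxx = Σx² − (Σx)²/n = 403 − 315.571429 = 87.428571
Sxy = Σxy − (Σx)(Σy)/n = 97.4 − 88.628571 = 8.771429
b = Sxy/Sxx = 8.771429/87.428571 = 0.100327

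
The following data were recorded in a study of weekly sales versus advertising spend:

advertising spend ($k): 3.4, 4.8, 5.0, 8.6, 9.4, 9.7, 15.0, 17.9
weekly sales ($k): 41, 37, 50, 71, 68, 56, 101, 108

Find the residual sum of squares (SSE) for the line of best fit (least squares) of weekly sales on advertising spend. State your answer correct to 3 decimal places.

348.338

n = 8, Σx = 73.8, Σy = 532, Σxy = 5808.2, Σx² = 861.42, Σy² = 40216
Sxx = Σx² − (Σx)²/n = 861.42 − 680.805 = 180.615
Sxy = Σxy − (Σx)(Σy)/n = 5808.2 − 4907.7 = 900.5
Syy = Σy² − (Σy)²/n = 40216 − 35378 = 4838
b = Sxy/Sxx = 900.5/180.615 = 4.985743
SSE = Syy − b·Sxy = 4838 − 4.985743·900.5 = 348.338289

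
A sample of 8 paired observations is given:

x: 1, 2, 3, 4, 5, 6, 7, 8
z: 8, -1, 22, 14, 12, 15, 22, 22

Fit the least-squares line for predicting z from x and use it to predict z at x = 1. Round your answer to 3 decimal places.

6.333

n = 8, Σx = 36, Σy = 114, Σxy = 608, Σx² = 204
Sxx = Σx² − (Σx)²/n = 204 − 162 = 42
Sxy = Σxy − (Σx)(Σy)/n = 608 − 513 = 95
b = Sxy/Sxx = 95/42 = 2.261905
a = ȳ − b·x̄ = 14.25 − 2.261905·4.5 = 4.071429
ŷ(1) = a + b·1 = 4.071429 + 2.261905·1 = 6.333333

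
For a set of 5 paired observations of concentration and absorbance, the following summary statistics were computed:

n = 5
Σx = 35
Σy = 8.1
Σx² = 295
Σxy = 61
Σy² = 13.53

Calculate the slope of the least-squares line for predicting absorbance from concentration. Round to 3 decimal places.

Sxx = Σx² − (Σx)²/n = 295 − 245 = 50
Sxy = Σxy − (Σx)(Σy)/n = 61 − 56.7 = 4.3
b = Sxy/Sxx = 4.3/50 = 0.086

0.086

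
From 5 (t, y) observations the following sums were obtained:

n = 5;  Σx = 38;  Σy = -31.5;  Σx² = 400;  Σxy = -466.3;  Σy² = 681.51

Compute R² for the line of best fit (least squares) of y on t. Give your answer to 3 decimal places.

Sxx = Σx² − (Σx)²/n = 400 − 288.8 = 111.2
Sxy = Σxy − (Σx)(Σy)/n = -466.3 − (-239.4) = -226.9
Syy = Σy² − (Σy)²/n = 681.51 − 198.45 = 483.06
R² = Sxy²/(Sxx·Syy) = (-226.9)²/(111.2·483.06) = 0.958436

0.958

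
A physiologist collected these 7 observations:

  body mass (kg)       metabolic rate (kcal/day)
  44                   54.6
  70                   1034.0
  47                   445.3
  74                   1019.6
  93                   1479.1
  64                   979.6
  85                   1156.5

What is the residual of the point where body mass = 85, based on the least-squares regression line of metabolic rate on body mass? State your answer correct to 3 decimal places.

-143.548

n = 7, Σx = 477, Σy = 6168.7, Σxy = 469715.1, Σx² = 34491
Sxx = Σx² − (Σx)²/n = 34491 − 32504.142857 = 1986.857143
Sxy = Σxy − (Σx)(Σy)/n = 469715.1 − 420352.842857 = 49362.257143
b = Sxy/Sxx = 49362.257143/1986.857143 = 24.844392
a = ȳ − b·x̄ = 881.242857 − 24.844392·68.142857 = -811.724978
ŷ(85) = -811.724978 + 24.844392·85 = 1300.048318
residual = y − ŷ = 1156.5 − 1300.048318 = -143.548318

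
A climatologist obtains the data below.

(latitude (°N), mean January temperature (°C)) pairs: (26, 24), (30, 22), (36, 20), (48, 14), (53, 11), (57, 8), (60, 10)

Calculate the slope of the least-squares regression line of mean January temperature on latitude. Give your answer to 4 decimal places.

-0.4633

n = 7, Σx = 310, Σy = 109, Σxy = 4315, Σx² = 14834
Sxx = Σx² − (Σx)²/n = 14834 − 13728.571429 = 1105.428571
Sxy = Σxy − (Σx)(Σy)/n = 4315 − 4827.142857 = -512.142857
b = Sxy/Sxx = -512.142857/1105.428571 = -0.463298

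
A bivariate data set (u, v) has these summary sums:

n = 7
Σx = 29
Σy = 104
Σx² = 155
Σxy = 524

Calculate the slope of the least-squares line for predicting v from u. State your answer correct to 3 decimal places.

2.672

Sxx = Σx² − (Σx)²/n = 155 − 120.142857 = 34.857143
Sxy = Σxy − (Σx)(Σy)/n = 524 − 430.857143 = 93.142857
b = Sxy/Sxx = 93.142857/34.857143 = 2.672131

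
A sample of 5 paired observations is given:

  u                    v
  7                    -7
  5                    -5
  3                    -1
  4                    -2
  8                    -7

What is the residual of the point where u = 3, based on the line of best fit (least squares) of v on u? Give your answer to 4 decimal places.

n = 5, Σx = 27, Σy = -22, Σxy = -141, Σx² = 163
Sxx = Σx² − (Σx)²/n = 163 − 145.8 = 17.2
Sxy = Σxy − (Σx)(Σy)/n = -141 − (-118.8) = -22.2
b = Sxy/Sxx = -22.2/17.2 = -1.290698
a = ȳ − b·x̄ = -4.4 − (-1.290698)·5.4 = 2.569767
ŷ(3) = 2.569767 + (-1.290698)·3 = -1.302326
residual = y − ŷ = -1 − (-1.302326) = 0.302326

0.3023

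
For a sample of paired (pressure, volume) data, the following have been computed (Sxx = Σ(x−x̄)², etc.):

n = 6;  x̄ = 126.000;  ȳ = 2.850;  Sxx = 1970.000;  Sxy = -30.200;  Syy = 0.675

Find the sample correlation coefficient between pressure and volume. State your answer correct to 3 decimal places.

-0.828

r = Sxy/√(Sxx·Syy) = -30.2/√(1329.75) = -30.2/36.465737 = -0.828175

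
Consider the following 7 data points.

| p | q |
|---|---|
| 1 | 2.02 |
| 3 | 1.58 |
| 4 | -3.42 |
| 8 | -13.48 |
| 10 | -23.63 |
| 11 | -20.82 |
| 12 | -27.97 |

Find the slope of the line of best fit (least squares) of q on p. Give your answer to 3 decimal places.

-2.819

n = 7, Σx = 49, Σy = -85.72, Σxy = -915.72, Σx² = 455
Sxx = Σx² − (Σx)²/n = 455 − 343 = 112
Sxy = Σxy − (Σx)(Σy)/n = -915.72 − (-600.04) = -315.68
b = Sxy/Sxx = -315.68/112 = -2.818571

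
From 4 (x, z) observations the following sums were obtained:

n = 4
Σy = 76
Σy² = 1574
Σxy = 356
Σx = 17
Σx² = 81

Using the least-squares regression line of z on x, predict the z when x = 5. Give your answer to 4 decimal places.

21.8286

Sxx = Σx² − (Σx)²/n = 81 − 72.25 = 8.75
Sxy = Σxy − (Σx)(Σy)/n = 356 − 323 = 33
b = Sxy/Sxx = 33/8.75 = 3.771429
a = ȳ − b·x̄ = 19 − 3.771429·4.25 = 2.971429
ŷ(5) = a + b·5 = 2.971429 + 3.771429·5 = 21.828571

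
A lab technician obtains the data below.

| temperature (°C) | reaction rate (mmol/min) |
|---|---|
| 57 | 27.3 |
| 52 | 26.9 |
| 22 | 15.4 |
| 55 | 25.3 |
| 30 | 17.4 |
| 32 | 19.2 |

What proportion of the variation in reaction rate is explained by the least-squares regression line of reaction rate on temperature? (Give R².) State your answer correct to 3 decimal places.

n = 6, Σx = 248, Σy = 131.5, Σxy = 5821.6, Σx² = 11386, Σy² = 3017.55
Sxx = Σx² − (Σx)²/n = 11386 − 10250.666667 = 1135.333333
Sxy = Σxy − (Σx)(Σy)/n = 5821.6 − 5435.333333 = 386.266667
Syy = Σy² − (Σy)²/n = 3017.55 − 2882.041667 = 135.508333
R² = Sxy²/(Sxx·Syy) = (386.266667)²/(1135.333333·135.508333) = 0.969806

0.970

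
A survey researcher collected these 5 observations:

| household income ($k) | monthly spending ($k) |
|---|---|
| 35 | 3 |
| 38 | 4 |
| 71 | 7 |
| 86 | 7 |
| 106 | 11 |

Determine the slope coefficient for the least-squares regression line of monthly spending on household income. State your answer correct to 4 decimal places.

n = 5, Σx = 336, Σy = 32, Σxy = 2522, Σx² = 26342
Sxx = Σx² − (Σx)²/n = 26342 − 22579.2 = 3762.8
Sxy = Σxy − (Σx)(Σy)/n = 2522 − 2150.4 = 371.6
b = Sxy/Sxx = 371.6/3762.8 = 0.098756

0.0988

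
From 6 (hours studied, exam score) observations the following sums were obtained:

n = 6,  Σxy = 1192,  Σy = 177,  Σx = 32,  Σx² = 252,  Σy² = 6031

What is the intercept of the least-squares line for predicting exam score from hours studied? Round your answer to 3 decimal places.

13.238

Sxx = Σx² − (Σx)²/n = 252 − 170.666667 = 81.333333
Sxy = Σxy − (Σx)(Σy)/n = 1192 − 944 = 248
b = Sxy/Sxx = 248/81.333333 = 3.049180
a = ȳ − b·x̄ = 29.5 − 3.049180·5.333333 = 13.237705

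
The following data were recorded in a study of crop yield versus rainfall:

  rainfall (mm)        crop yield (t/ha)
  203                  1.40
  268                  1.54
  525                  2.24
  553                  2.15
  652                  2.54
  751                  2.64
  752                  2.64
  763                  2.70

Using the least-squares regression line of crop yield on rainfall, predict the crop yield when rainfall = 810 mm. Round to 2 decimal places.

n = 8, Σx = 4467, Σy = 17.85, Σxy = 10745.97, Σx² = 2831245
Sxx = Σx² − (Σx)²/n = 2831245 − 2494261.125 = 336983.875
Sxy = Σxy − (Σx)(Σy)/n = 10745.97 − 9966.99375 = 778.97625
b = Sxy/Sxx = 778.97625/336983.875 = 0.002312
a = ȳ − b·x̄ = 2.23125 − 0.002312·558.375 = 0.940503
ŷ(810) = a + b·810 = 0.940503 + 0.002312·810 = 2.812910

2.81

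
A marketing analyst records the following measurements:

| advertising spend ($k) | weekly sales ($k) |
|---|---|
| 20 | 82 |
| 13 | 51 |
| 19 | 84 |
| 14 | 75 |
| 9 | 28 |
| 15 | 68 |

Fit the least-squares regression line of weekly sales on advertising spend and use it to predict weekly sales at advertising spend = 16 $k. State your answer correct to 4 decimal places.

69.5569

n = 6, Σx = 90, Σy = 388, Σxy = 6221, Σx² = 1432
Sxx = Σx² − (Σx)²/n = 1432 − 1350 = 82
Sxy = Σxy − (Σx)(Σy)/n = 6221 − 5820 = 401
b = Sxy/Sxx = 401/82 = 4.890244
a = ȳ − b·x̄ = 64.666667 − 4.890244·15 = -8.686992
ŷ(16) = a + b·16 = -8.686992 + 4.890244·16 = 69.556911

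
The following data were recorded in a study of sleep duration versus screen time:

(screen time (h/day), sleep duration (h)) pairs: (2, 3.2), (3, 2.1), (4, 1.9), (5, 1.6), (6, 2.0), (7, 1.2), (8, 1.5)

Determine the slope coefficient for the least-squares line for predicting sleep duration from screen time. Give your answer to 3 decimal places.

-0.243

n = 7, Σx = 35, Σy = 13.5, Σxy = 60.7, Σx² = 203
Sxx = Σx² − (Σx)²/n = 203 − 175 = 28
Sxy = Σxy − (Σx)(Σy)/n = 60.7 − 67.5 = -6.8
b = Sxy/Sxx = -6.8/28 = -0.242857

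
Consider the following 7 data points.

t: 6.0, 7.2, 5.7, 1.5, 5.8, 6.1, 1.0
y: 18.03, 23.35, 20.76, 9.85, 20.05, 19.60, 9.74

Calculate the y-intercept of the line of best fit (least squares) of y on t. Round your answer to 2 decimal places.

n = 7, Σx = 33.3, Σy = 121.38, Σxy = 654.997, Σx² = 194.43
Sxx = Σx² − (Σx)²/n = 194.43 − 158.412857 = 36.017143
Sxy = Σxy − (Σx)(Σy)/n = 654.997 − 577.422 = 77.575
b = Sxy/Sxx = 77.575/36.017143 = 2.153835
a = ȳ − b·x̄ = 17.34 − 2.153835·4.757143 = 7.093897

7.09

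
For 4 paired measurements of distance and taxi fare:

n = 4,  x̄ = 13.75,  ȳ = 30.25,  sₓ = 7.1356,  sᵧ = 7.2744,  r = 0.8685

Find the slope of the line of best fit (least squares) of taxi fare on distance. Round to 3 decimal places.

b = r · sᵧ/sₓ = 0.8685 · 7.2744/7.1356 = 0.885394

0.885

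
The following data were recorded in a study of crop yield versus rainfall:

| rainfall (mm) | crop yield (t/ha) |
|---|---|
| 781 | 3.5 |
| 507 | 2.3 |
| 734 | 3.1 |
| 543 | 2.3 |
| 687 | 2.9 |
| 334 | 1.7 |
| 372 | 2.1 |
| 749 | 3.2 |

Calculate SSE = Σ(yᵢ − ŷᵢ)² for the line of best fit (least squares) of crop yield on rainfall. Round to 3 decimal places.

0.130

n = 8, Σx = 4707, Σy = 21.1, Σxy = 13162, Σx² = 2983525, Σy² = 58.39
Sxx = Σx² − (Σx)²/n = 2983525 − 2769481.125 = 214043.875
Sxy = Σxy − (Σx)(Σy)/n = 13162 − 12414.7125 = 747.2875
Syy = Σy² − (Σy)²/n = 58.39 − 55.65125 = 2.73875
b = Sxy/Sxx = 747.2875/214043.875 = 0.003491
SSE = Syy − b·Sxy = 2.73875 − 0.003491·747.2875 = 0.129759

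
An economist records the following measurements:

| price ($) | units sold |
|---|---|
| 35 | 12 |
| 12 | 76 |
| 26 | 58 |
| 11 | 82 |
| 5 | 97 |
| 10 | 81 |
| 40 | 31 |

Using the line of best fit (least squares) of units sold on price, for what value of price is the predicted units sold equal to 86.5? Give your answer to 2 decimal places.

8.52

n = 7, Σx = 139, Σy = 437, Σxy = 6277, Σx² = 3891
Sxx = Σx² − (Σx)²/n = 3891 − 2760.142857 = 1130.857143
Sxy = Σxy − (Σx)(Σy)/n = 6277 − 8677.571429 = -2400.571429
b = Sxy/Sxx = -2400.571429/1130.857143 = -2.122789
a = ȳ − b·x̄ = 62.428571 − (-2.122789)·19.857143 = 104.581102
Set a + b·x = 86.5: x = (86.5 − 104.581102) / (-2.122789) = 8.517615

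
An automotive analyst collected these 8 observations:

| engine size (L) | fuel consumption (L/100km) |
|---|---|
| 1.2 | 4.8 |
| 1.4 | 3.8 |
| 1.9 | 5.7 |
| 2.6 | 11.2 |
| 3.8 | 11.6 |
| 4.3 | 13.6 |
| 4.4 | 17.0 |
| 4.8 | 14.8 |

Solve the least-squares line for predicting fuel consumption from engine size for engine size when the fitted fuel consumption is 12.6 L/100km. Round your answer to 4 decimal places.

n = 8, Σx = 24.4, Σy = 82.5, Σxy = 299.43, Σx² = 89.1
Sxx = Σx² − (Σx)²/n = 89.1 − 74.42 = 14.68
Sxy = Σxy − (Σx)(Σy)/n = 299.43 − 251.625 = 47.805
b = Sxy/Sxx = 47.805/14.68 = 3.256471
a = ȳ − b·x̄ = 10.3125 − 3.256471·3.05 = 0.380262
Set a + b·x = 12.6: x = (12.6 − 0.380262) / 3.256471 = 3.752447

3.7524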